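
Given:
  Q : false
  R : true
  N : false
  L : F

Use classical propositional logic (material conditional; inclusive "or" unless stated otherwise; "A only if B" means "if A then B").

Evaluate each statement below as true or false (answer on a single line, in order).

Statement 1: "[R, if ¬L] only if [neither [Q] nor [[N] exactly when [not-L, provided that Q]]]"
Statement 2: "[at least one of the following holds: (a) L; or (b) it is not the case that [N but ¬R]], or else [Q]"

Statement 1 True, Statement 2 True

Statement 1: Parsed as (~L -> R) -> (Q nor (N <-> (Q -> ~L)))

~L = ~F = T
~L -> R = T -> T = T
~L = ~F = T
Q -> ~L = F -> T = T
N <-> (Q -> ~L) = F <-> T = F
Q nor (N <-> (Q -> ~L)) = F nor F = T
(~L -> R) -> (Q nor (N <-> (Q -> ~L))) = T -> T = T
Hence Statement 1 is true.

Statement 2: This is (L | ~(N & ~R)) | Q.

~R = ~T = F
N & ~R = F & F = F
~(N & ~R) = ~F = T
L | ~(N & ~R) = F | T = T
(L | ~(N & ~R)) | Q = T | F = T
Thus Statement 2 is true.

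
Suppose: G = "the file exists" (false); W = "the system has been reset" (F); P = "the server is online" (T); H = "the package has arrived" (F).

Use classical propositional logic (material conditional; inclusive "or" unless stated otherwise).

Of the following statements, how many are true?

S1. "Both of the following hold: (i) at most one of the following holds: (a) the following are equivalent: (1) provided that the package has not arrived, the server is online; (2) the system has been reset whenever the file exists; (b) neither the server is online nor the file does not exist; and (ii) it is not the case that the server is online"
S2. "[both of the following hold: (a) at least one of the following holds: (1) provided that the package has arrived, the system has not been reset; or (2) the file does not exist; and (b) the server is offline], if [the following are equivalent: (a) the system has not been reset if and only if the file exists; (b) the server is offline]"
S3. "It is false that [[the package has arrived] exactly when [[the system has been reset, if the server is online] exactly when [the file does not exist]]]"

0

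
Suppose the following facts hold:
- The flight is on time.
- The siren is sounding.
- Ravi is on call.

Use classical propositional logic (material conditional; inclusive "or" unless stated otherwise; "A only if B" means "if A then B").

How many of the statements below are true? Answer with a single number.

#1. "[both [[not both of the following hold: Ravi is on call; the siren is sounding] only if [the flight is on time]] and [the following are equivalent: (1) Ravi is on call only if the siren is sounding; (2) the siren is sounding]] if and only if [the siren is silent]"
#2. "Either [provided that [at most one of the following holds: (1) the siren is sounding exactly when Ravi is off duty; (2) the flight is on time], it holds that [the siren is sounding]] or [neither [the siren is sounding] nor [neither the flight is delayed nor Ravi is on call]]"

1

Let R = "Ravi is on call" (T), Q = "the siren is sounding" (T), P = "the flight is delayed" (F).

#1: Parsed as (((R nand Q) -> ~P) & ((R -> Q) <-> Q)) <-> ~Q

R nand Q = T nand T = F
~P = ~F = T
(R nand Q) -> ~P = F -> T = T
R -> Q = T -> T = T
(R -> Q) <-> Q = T <-> T = T
((R nand Q) -> ~P) & ((R -> Q) <-> Q) = T & T = T
~Q = ~T = F
(((R nand Q) -> ~P) & ((R -> Q) <-> Q)) <-> ~Q = T <-> F = F
Hence #1 is false.

#2: In symbols: (((Q <-> ~R) nand ~P) -> Q) | (Q nor (P nor R))

~R = ~T = F
Q <-> ~R = T <-> F = F
~P = ~F = T
(Q <-> ~R) nand ~P = F nand T = T
((Q <-> ~R) nand ~P) -> Q = T -> T = T
P nor R = F nor T = F
Q nor (P nor R) = T nor F = F
(((Q <-> ~R) nand ~P) -> Q) | (Q nor (P nor R)) = T | F = T
Thus #2 is true.

Count: 1.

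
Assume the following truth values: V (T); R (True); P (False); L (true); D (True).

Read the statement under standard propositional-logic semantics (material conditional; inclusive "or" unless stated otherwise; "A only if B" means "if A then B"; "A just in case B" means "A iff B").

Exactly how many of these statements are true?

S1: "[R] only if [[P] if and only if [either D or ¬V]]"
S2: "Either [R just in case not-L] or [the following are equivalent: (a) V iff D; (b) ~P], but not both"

S1: This is R → (P ↔ (D ∨ ¬V)).

¬V = ¬T = F
D ∨ ¬V = T ∨ F = T
P ↔ (D ∨ ¬V) = F ↔ T = F
R → (P ↔ (D ∨ ¬V)) = T → F = F
Thus S1 is false.

S2: Formalization: (R ↔ ¬L) ⊕ ((V ↔ D) ↔ ¬P)

¬L = ¬T = F
R ↔ ¬L = T ↔ F = F
V ↔ D = T ↔ T = T
¬P = ¬F = T
(V ↔ D) ↔ ¬P = T ↔ T = T
(R ↔ ¬L) ⊕ ((V ↔ D) ↔ ¬P) = F ⊕ T = T
So S2 is true.

Count: 1.

1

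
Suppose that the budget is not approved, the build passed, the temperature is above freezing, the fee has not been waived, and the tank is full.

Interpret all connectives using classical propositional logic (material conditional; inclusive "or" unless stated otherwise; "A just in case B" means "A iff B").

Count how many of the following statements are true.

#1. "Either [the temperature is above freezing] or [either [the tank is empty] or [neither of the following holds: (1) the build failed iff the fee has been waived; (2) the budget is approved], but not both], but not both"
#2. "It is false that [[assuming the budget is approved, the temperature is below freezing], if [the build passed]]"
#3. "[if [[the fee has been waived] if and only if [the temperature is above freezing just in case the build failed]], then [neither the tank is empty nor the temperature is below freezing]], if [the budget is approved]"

2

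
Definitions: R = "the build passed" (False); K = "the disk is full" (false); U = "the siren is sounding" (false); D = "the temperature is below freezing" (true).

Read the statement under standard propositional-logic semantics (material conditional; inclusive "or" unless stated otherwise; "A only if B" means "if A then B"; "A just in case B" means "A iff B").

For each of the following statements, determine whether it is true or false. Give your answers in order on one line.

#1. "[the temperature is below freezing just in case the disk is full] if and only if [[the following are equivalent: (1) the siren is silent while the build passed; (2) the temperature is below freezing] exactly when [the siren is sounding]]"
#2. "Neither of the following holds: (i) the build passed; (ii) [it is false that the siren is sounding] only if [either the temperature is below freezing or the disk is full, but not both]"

#1 F / #2 F

#1: This is (D <-> K) <-> (((~U & R) <-> D) <-> U).

D <-> K = T <-> F = F
~U = ~F = T
~U & R = T & F = F
(~U & R) <-> D = F <-> T = F
((~U & R) <-> D) <-> U = F <-> F = T
(D <-> K) <-> (((~U & R) <-> D) <-> U) = F <-> T = F
Hence #1 is false.

#2: In symbols: R nor (~U -> (D xor K))

~U = ~F = T
D xor K = T xor F = T
~U -> (D xor K) = T -> T = T
R nor (~U -> (D xor K)) = F nor T = F
So #2 is false.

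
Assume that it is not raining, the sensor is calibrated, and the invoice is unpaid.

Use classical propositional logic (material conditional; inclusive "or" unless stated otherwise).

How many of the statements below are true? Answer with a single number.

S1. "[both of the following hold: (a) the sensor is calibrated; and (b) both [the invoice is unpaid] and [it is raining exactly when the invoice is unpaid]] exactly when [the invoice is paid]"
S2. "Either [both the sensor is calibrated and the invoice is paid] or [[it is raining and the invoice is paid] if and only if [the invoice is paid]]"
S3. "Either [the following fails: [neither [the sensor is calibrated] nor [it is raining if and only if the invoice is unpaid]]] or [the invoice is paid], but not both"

Let K = "the sensor is calibrated" (T), Q = "the invoice is paid" (F), M = "it is raining" (F).

S1: Formalization: (K & (~Q & (M <-> ~Q))) <-> Q

~Q = ~F = T
~Q = ~F = T
M <-> ~Q = F <-> T = F
~Q & (M <-> ~Q) = T & F = F
K & (~Q & (M <-> ~Q)) = T & F = F
(K & (~Q & (M <-> ~Q))) <-> Q = F <-> F = T
Hence S1 is true.

S2: This is (K & Q) | ((M & Q) <-> Q).

K & Q = T & F = F
M & Q = F & F = F
(M & Q) <-> Q = F <-> F = T
(K & Q) | ((M & Q) <-> Q) = F | T = T
Thus S2 is true.

S3: In symbols: ~(K nor (M <-> ~Q)) xor Q

~Q = ~F = T
M <-> ~Q = F <-> T = F
K nor (M <-> ~Q) = T nor F = F
~(K nor (M <-> ~Q)) = ~F = T
~(K nor (M <-> ~Q)) xor Q = T xor F = T
So S3 is true.

3 of the 3 statements are true.

3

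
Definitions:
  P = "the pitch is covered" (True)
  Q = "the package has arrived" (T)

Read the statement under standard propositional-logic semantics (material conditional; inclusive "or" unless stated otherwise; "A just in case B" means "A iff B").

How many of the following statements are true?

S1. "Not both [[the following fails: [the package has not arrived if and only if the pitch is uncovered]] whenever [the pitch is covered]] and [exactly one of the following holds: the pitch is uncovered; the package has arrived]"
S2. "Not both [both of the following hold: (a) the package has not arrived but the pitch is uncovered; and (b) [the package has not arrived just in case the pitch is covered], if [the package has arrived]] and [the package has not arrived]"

2

S1: In symbols: (P -> ~(~Q <-> ~P)) nand (~P xor Q)

~Q = ~T = F
~P = ~T = F
~Q <-> ~P = F <-> F = T
~(~Q <-> ~P) = ~T = F
P -> ~(~Q <-> ~P) = T -> F = F
~P = ~T = F
~P xor Q = F xor T = T
(P -> ~(~Q <-> ~P)) nand (~P xor Q) = F nand T = T
So S1 is true.

S2: In symbols: ((~Q & ~P) & (Q -> (~Q <-> P))) nand ~Q

~Q = ~T = F
~P = ~T = F
~Q & ~P = F & F = F
~Q = ~T = F
~Q <-> P = F <-> T = F
Q -> (~Q <-> P) = T -> F = F
(~Q & ~P) & (Q -> (~Q <-> P)) = F & F = F
~Q = ~T = F
((~Q & ~P) & (Q -> (~Q <-> P))) nand ~Q = F nand F = T
Thus S2 is true.

True statements: 2.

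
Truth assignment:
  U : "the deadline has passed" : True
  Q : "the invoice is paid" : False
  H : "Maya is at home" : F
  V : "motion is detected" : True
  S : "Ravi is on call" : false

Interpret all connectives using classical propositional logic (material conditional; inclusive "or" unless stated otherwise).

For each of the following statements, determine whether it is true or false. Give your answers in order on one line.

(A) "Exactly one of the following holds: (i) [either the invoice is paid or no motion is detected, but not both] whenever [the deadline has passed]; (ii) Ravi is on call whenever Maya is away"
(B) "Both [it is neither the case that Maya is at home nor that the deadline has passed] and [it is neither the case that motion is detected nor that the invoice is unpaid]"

(A) F, (B) F

(A): Formalization: (U → (Q ⊕ ¬V)) ⊕ (¬H → S)

¬V = ¬T = F
Q ⊕ ¬V = F ⊕ F = F
U → (Q ⊕ ¬V) = T → F = F
¬H = ¬F = T
¬H → S = T → F = F
(U → (Q ⊕ ¬V)) ⊕ (¬H → S) = F ⊕ F = F
Thus (A) is false.

(B): Formalization: (H ↓ U) ∧ (V ↓ ¬Q)

H ↓ U = F ↓ T = F
¬Q = ¬F = T
V ↓ ¬Q = T ↓ T = F
(H ↓ U) ∧ (V ↓ ¬Q) = F ∧ F = F
Thus (B) is false.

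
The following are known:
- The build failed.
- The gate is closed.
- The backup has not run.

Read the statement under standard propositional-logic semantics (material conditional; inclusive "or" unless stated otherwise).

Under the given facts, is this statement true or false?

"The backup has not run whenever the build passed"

True

Let G = "the build passed" (F), V = "the backup has run" (F).
In symbols: G → ¬V

¬V = ¬F = T
G → ¬V = F → T = T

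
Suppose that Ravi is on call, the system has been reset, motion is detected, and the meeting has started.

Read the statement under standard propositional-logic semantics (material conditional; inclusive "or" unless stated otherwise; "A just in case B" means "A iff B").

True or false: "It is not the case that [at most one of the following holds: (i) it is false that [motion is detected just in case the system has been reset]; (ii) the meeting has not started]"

Let V = "motion is detected" (True), R = "the system has been reset" (True), Q = "the meeting has started" (True).
In symbols: not (not (V iff R) nand not Q)

V iff R = True iff True = True
not (V iff R) = not True = False
not Q = not True = False
not (V iff R) nand not Q = False nand False = True
not (not (V iff R) nand not Q) = not True = False

The statement is false.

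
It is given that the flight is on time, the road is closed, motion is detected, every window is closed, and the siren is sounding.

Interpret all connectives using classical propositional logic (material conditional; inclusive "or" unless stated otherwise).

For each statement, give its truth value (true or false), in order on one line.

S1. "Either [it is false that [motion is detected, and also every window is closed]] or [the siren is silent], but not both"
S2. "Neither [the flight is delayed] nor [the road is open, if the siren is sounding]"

S1 F / S2 T

Let V = "motion is detected" (T), D = "a window is open" (F), H = "the siren is sounding" (T), U = "the flight is delayed" (F), G = "the road is closed" (T).

S1: Formalization: ~(V & ~D) xor ~H

~D = ~F = T
V & ~D = T & T = T
~(V & ~D) = ~T = F
~H = ~T = F
~(V & ~D) xor ~H = F xor F = F
Hence S1 is false.

S2: This is U nor (H -> ~G).

~G = ~T = F
H -> ~G = T -> F = F
U nor (H -> ~G) = F nor F = T
So S2 is true.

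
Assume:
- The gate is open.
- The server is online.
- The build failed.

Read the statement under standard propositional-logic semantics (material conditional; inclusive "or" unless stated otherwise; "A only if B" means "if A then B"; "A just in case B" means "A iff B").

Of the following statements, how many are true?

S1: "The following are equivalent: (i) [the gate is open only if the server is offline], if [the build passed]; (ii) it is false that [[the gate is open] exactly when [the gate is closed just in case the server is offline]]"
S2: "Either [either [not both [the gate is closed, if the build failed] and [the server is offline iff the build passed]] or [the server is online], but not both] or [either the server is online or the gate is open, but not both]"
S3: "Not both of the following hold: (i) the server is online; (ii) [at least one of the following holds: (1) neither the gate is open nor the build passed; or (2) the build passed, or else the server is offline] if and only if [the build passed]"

Let R = "the build passed" (F), P = "the gate is open" (T), Q = "the server is online" (T).

S1: Parsed as (R → (P → ¬Q)) ↔ ¬(P ↔ (¬P ↔ ¬Q))

¬Q = ¬T = F
P → ¬Q = T → F = F
R → (P → ¬Q) = F → F = T
¬P = ¬T = F
¬Q = ¬T = F
¬P ↔ ¬Q = F ↔ F = T
P ↔ (¬P ↔ ¬Q) = T ↔ T = T
¬(P ↔ (¬P ↔ ¬Q)) = ¬T = F
(R → (P → ¬Q)) ↔ ¬(P ↔ (¬P ↔ ¬Q)) = T ↔ F = F
Hence S1 is false.

S2: In symbols: (((¬R → ¬P) ↑ (¬Q ↔ R)) ⊕ Q) ∨ (Q ⊕ P)

¬R = ¬F = T
¬P = ¬T = F
¬R → ¬P = T → F = F
¬Q = ¬T = F
¬Q ↔ R = F ↔ F = T
(¬R → ¬P) ↑ (¬Q ↔ R) = F ↑ T = T
((¬R → ¬P) ↑ (¬Q ↔ R)) ⊕ Q = T ⊕ T = F
Q ⊕ P = T ⊕ T = F
(((¬R → ¬P) ↑ (¬Q ↔ R)) ⊕ Q) ∨ (Q ⊕ P) = F ∨ F = F
So S2 is false.

S3: Formalization: Q ↑ (((P ↓ R) ∨ (R ∨ ¬Q)) ↔ R)

P ↓ R = T ↓ F = F
¬Q = ¬T = F
R ∨ ¬Q = F ∨ F = F
(P ↓ R) ∨ (R ∨ ¬Q) = F ∨ F = F
((P ↓ R) ∨ (R ∨ ¬Q)) ↔ R = F ↔ F = T
Q ↑ (((P ↓ R) ∨ (R ∨ ¬Q)) ↔ R) = T ↑ T = F
So S3 is false.

Count: 0.

0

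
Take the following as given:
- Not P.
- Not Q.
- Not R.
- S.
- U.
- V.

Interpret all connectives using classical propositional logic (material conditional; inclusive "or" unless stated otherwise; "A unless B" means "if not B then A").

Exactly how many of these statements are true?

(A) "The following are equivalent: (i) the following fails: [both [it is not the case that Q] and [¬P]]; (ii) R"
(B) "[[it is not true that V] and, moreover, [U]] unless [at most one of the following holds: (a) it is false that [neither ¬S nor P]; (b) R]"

(A): In symbols: not (not Q and not P) iff R

not Q = not False = True
not P = not False = True
not Q and not P = True and True = True
not (not Q and not P) = not True = False
not (not Q and not P) iff R = False iff False = True
So (A) is true.

(B): Formalization: (not V and U) or (not (not S nor P) nand R)

not V = not True = False
not V and U = False and True = False
not S = not True = False
not S nor P = False nor False = True
not (not S nor P) = not True = False
not (not S nor P) nand R = False nand False = True
(not V and U) or (not (not S nor P) nand R) = False or True = True
So (B) is true.

Count: 2.

2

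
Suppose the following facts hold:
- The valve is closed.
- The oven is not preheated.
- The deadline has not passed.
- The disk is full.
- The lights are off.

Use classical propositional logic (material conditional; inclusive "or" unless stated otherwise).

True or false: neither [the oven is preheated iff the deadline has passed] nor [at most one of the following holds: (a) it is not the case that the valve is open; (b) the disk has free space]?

false

Let Q = "the oven is preheated" (F), R = "the deadline has passed" (F), P = "the valve is open" (F), S = "the disk is full" (T).
Parsed as (Q ↔ R) ↓ (¬P ↑ ¬S)

Q ↔ R = F ↔ F = T
¬P = ¬F = T
¬S = ¬T = F
¬P ↑ ¬S = T ↑ F = T
(Q ↔ R) ↓ (¬P ↑ ¬S) = T ↓ T = F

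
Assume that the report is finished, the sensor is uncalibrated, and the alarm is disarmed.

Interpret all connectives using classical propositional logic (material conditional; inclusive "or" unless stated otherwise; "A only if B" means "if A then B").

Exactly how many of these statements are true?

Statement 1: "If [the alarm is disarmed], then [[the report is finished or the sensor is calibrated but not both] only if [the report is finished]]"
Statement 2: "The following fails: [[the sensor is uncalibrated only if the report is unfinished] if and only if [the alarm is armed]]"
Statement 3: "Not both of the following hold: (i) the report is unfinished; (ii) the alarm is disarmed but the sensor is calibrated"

Let U = "the alarm is armed" (False), L = "the report is finished" (True), S = "the sensor is calibrated" (False).

Statement 1: In symbols: not U -> ((L xor S) -> L)

not U = not False = True
L xor S = True xor False = True
(L xor S) -> L = True -> True = True
not U -> ((L xor S) -> L) = True -> True = True
Hence Statement 1 is true.

Statement 2: Parsed as not ((not S -> not L) iff U)

not S = not False = True
not L = not True = False
not S -> not L = True -> False = False
(not S -> not L) iff U = False iff False = True
not ((not S -> not L) iff U) = not True = False
So Statement 2 is false.

Statement 3: This is not L nand (not U and S).

not L = not True = False
not U = not False = True
not U and S = True and False = False
not L nand (not U and S) = False nand False = True
So Statement 3 is true.

Count: 2.

2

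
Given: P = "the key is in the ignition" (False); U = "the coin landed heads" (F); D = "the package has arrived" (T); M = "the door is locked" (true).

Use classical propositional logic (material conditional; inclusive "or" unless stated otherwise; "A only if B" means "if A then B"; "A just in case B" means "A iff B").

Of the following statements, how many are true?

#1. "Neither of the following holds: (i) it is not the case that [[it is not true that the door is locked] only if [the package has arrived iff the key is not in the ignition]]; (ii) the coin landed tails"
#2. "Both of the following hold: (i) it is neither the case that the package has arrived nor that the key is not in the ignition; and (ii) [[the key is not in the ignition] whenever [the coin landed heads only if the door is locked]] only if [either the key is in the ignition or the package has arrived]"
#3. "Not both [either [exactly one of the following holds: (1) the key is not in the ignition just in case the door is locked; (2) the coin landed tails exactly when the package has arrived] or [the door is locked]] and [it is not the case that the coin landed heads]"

0

#1: Parsed as ¬(¬M → (D ↔ ¬P)) ↓ ¬U

¬M = ¬T = F
¬P = ¬F = T
D ↔ ¬P = T ↔ T = T
¬M → (D ↔ ¬P) = F → T = T
¬(¬M → (D ↔ ¬P)) = ¬T = F
¬U = ¬F = T
¬(¬M → (D ↔ ¬P)) ↓ ¬U = F ↓ T = F
Hence #1 is false.

#2: In symbols: (D ↓ ¬P) ∧ (((U → M) → ¬P) → (P ∨ D))

¬P = ¬F = T
D ↓ ¬P = T ↓ T = F
U → M = F → T = T
¬P = ¬F = T
(U → M) → ¬P = T → T = T
P ∨ D = F ∨ T = T
((U → M) → ¬P) → (P ∨ D) = T → T = T
(D ↓ ¬P) ∧ (((U → M) → ¬P) → (P ∨ D)) = F ∧ T = F
So #2 is false.

#3: Parsed as (((¬P ↔ M) ⊕ (¬U ↔ D)) ∨ M) ↑ ¬U

¬P = ¬F = T
¬P ↔ M = T ↔ T = T
¬U = ¬F = T
¬U ↔ D = T ↔ T = T
(¬P ↔ M) ⊕ (¬U ↔ D) = T ⊕ T = F
((¬P ↔ M) ⊕ (¬U ↔ D)) ∨ M = F ∨ T = T
¬U = ¬F = T
(((¬P ↔ M) ⊕ (¬U ↔ D)) ∨ M) ↑ ¬U = T ↑ T = F
Hence #3 is false.

True statements: 0 (none).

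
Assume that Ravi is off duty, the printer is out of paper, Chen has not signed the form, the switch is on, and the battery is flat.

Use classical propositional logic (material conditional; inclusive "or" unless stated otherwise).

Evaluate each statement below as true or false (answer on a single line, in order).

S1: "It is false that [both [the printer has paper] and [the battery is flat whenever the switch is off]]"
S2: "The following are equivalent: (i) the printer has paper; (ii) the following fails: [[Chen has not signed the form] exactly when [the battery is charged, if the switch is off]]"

Let S = "the printer has paper" (F), W = "the switch is on" (T), V = "the battery is charged" (F), K = "Chen has signed the form" (F).

S1: Formalization: ~(S & (~W -> ~V))

~W = ~T = F
~V = ~F = T
~W -> ~V = F -> T = T
S & (~W -> ~V) = F & T = F
~(S & (~W -> ~V)) = ~F = T
Thus S1 is true.

S2: Formalization: S <-> ~(~K <-> (~W -> V))

~K = ~F = T
~W = ~T = F
~W -> V = F -> F = T
~K <-> (~W -> V) = T <-> T = T
~(~K <-> (~W -> V)) = ~T = F
S <-> ~(~K <-> (~W -> V)) = F <-> F = T
So S2 is true.

S1 T; S2 T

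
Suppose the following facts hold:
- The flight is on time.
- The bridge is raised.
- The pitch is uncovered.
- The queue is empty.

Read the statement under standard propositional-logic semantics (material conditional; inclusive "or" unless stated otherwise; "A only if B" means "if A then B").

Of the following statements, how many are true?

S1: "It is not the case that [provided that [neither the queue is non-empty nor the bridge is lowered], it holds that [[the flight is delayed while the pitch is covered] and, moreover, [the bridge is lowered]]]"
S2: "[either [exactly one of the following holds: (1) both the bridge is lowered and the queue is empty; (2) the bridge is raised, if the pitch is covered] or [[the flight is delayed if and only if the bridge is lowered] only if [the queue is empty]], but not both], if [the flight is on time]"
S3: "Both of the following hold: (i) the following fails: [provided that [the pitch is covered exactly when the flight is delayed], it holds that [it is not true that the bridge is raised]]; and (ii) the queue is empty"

2

Let N = "the queue is empty" (T), V = "the bridge is raised" (T), H = "the flight is delayed" (F), D = "the pitch is covered" (F).

S1: In symbols: ~((~N nor ~V) -> ((H & D) & ~V))

~N = ~T = F
~V = ~T = F
~N nor ~V = F nor F = T
H & D = F & F = F
~V = ~T = F
(H & D) & ~V = F & F = F
(~N nor ~V) -> ((H & D) & ~V) = T -> F = F
~((~N nor ~V) -> ((H & D) & ~V)) = ~F = T
Hence S1 is true.

S2: Parsed as ~H -> (((~V & N) xor (D -> V)) xor ((H <-> ~V) -> N))

~H = ~F = T
~V = ~T = F
~V & N = F & T = F
D -> V = F -> T = T
(~V & N) xor (D -> V) = F xor T = T
~V = ~T = F
H <-> ~V = F <-> F = T
(H <-> ~V) -> N = T -> T = T
((~V & N) xor (D -> V)) xor ((H <-> ~V) -> N) = T xor T = F
~H -> (((~V & N) xor (D -> V)) xor ((H <-> ~V) -> N)) = T -> F = F
So S2 is false.

S3: This is ~((D <-> H) -> ~V) & N.

D <-> H = F <-> F = T
~V = ~T = F
(D <-> H) -> ~V = T -> F = F
~((D <-> H) -> ~V) = ~F = T
~((D <-> H) -> ~V) & N = T & T = T
Hence S3 is true.

Count: 2.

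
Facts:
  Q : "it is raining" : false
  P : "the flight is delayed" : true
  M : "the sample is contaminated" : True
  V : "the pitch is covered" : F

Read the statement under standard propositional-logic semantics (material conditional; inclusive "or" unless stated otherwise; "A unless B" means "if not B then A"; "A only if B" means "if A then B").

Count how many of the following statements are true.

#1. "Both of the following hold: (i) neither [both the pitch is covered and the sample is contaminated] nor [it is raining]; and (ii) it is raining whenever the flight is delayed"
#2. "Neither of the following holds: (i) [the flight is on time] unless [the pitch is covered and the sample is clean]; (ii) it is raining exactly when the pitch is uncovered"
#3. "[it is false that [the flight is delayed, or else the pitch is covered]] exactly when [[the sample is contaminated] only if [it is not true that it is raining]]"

#1: This is ((V & M) nor Q) & (P -> Q).

V & M = F & T = F
(V & M) nor Q = F nor F = T
P -> Q = T -> F = F
((V & M) nor Q) & (P -> Q) = T & F = F
Hence #1 is false.

#2: In symbols: (~P | (V & ~M)) nor (Q <-> ~V)

~P = ~T = F
~M = ~T = F
V & ~M = F & F = F
~P | (V & ~M) = F | F = F
~V = ~F = T
Q <-> ~V = F <-> T = F
(~P | (V & ~M)) nor (Q <-> ~V) = F nor F = T
Hence #2 is true.

#3: In symbols: ~(P | V) <-> (M -> ~Q)

P | V = T | F = T
~(P | V) = ~T = F
~Q = ~F = T
M -> ~Q = T -> T = T
~(P | V) <-> (M -> ~Q) = F <-> T = F
Hence #3 is false.

1 of the 3 statements is true (#2).

1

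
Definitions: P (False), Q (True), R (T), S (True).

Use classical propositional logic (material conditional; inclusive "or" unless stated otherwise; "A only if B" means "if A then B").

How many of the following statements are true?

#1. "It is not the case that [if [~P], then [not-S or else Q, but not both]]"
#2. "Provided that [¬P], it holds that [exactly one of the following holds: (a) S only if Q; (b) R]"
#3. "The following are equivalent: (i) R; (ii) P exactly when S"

0

#1: Formalization: ¬(¬P → (¬S ⊕ Q))

¬P = ¬F = T
¬S = ¬T = F
¬S ⊕ Q = F ⊕ T = T
¬P → (¬S ⊕ Q) = T → T = T
¬(¬P → (¬S ⊕ Q)) = ¬T = F
Hence #1 is false.

#2: Formalization: ¬P → ((S → Q) ⊕ R)

¬P = ¬F = T
S → Q = T → T = T
(S → Q) ⊕ R = T ⊕ T = F
¬P → ((S → Q) ⊕ R) = T → F = F
Thus #2 is false.

#3: Parsed as R ↔ (P ↔ S)

P ↔ S = F ↔ T = F
R ↔ (P ↔ S) = T ↔ F = F
Hence #3 is false.

True statements: 0 (none).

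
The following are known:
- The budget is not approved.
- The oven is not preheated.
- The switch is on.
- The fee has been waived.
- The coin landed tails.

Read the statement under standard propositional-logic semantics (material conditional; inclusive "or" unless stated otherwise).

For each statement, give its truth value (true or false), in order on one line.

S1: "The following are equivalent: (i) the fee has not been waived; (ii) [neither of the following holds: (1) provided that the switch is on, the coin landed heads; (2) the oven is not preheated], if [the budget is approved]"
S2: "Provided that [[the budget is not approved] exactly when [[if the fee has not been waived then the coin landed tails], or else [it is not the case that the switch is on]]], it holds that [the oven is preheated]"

S1 false, S2 false

Let K = "the fee has been waived" (T), U = "the budget is approved" (F), M = "the switch is on" (T), P = "the coin landed heads" (F), W = "the oven is preheated" (F).

S1: Formalization: ¬K ↔ (U → ((M → P) ↓ ¬W))

¬K = ¬T = F
M → P = T → F = F
¬W = ¬F = T
(M → P) ↓ ¬W = F ↓ T = F
U → ((M → P) ↓ ¬W) = F → F = T
¬K ↔ (U → ((M → P) ↓ ¬W)) = F ↔ T = F
Hence S1 is false.

S2: Formalization: (¬U ↔ ((¬K → ¬P) ∨ ¬M)) → W

¬U = ¬F = T
¬K = ¬T = F
¬P = ¬F = T
¬K → ¬P = F → T = T
¬M = ¬T = F
(¬K → ¬P) ∨ ¬M = T ∨ F = T
¬U ↔ ((¬K → ¬P) ∨ ¬M) = T ↔ T = T
(¬U ↔ ((¬K → ¬P) ∨ ¬M)) → W = T → F = F
Hence S2 is false.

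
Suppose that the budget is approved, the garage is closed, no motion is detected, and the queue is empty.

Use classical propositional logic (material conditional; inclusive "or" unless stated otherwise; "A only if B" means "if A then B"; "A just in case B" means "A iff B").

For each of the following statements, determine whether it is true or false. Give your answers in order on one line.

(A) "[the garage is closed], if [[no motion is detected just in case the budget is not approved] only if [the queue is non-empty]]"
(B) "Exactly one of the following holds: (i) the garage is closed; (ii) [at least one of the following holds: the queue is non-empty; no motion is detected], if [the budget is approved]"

(A) T; (B) F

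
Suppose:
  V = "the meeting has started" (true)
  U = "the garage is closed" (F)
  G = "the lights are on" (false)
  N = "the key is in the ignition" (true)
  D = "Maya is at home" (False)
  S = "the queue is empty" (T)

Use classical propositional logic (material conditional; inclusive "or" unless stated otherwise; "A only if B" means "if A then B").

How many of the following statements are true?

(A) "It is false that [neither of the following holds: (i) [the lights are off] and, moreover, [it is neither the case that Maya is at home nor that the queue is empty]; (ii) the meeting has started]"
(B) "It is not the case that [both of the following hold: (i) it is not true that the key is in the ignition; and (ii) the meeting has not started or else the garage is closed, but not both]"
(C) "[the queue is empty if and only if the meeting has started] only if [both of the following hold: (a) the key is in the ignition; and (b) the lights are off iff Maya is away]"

3

(A): Parsed as not ((not G and (D nor S)) nor V)

not G = not False = True
D nor S = False nor True = False
not G and (D nor S) = True and False = False
(not G and (D nor S)) nor V = False nor True = False
not ((not G and (D nor S)) nor V) = not False = True
So (A) is true.

(B): In symbols: not (not N and (not V xor U))

not N = not True = False
not V = not True = False
not V xor U = False xor False = False
not N and (not V xor U) = False and False = False
not (not N and (not V xor U)) = not False = True
So (B) is true.

(C): Parsed as (S iff V) -> (N and (not G iff not D))

S iff V = True iff True = True
not G = not False = True
not D = not False = True
not G iff not D = True iff True = True
N and (not G iff not D) = True and True = True
(S iff V) -> (N and (not G iff not D)) = True -> True = True
Thus (C) is true.

Count: 3.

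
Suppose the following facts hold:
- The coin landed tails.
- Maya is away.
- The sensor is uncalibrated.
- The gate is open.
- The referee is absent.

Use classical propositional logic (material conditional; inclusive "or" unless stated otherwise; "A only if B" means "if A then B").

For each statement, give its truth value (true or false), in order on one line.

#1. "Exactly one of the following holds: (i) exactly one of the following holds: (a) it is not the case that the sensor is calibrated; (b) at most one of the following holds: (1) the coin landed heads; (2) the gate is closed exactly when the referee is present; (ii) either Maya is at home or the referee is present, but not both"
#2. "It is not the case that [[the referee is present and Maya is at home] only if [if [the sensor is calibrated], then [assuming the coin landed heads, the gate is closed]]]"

#1 False / #2 False

Let U = "the sensor is calibrated" (F), P = "the coin landed heads" (F), V = "the gate is open" (T), H = "the referee is present" (F), G = "Maya is at home" (F).

#1: This is (¬U ⊕ (P ↑ (¬V ↔ H))) ⊕ (G ⊕ H).

¬U = ¬F = T
¬V = ¬T = F
¬V ↔ H = F ↔ F = T
P ↑ (¬V ↔ H) = F ↑ T = T
¬U ⊕ (P ↑ (¬V ↔ H)) = T ⊕ T = F
G ⊕ H = F ⊕ F = F
(¬U ⊕ (P ↑ (¬V ↔ H))) ⊕ (G ⊕ H) = F ⊕ F = F
Hence #1 is false.

#2: This is ¬((H ∧ G) → (U → (P → ¬V))).

H ∧ G = F ∧ F = F
¬V = ¬T = F
P → ¬V = F → F = T
U → (P → ¬V) = F → T = T
(H ∧ G) → (U → (P → ¬V)) = F → T = T
¬((H ∧ G) → (U → (P → ¬V))) = ¬T = F
Hence #2 is false.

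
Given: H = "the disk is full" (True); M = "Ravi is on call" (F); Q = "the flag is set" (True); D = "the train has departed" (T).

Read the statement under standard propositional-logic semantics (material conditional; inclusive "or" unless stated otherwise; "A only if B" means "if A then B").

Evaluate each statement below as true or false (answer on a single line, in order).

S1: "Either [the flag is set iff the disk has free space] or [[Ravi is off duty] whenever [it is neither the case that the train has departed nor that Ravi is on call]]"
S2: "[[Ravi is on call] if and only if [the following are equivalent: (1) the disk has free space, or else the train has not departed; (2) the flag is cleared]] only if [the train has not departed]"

S1 T / S2 T

S1: This is (Q ↔ ¬H) ∨ ((D ↓ M) → ¬M).

¬H = ¬T = F
Q ↔ ¬H = T ↔ F = F
D ↓ M = T ↓ F = F
¬M = ¬F = T
(D ↓ M) → ¬M = F → T = T
(Q ↔ ¬H) ∨ ((D ↓ M) → ¬M) = F ∨ T = T
Hence S1 is true.

S2: In symbols: (M ↔ ((¬H ∨ ¬D) ↔ ¬Q)) → ¬D

¬H = ¬T = F
¬D = ¬T = F
¬H ∨ ¬D = F ∨ F = F
¬Q = ¬T = F
(¬H ∨ ¬D) ↔ ¬Q = F ↔ F = T
M ↔ ((¬H ∨ ¬D) ↔ ¬Q) = F ↔ T = F
¬D = ¬T = F
(M ↔ ((¬H ∨ ¬D) ↔ ¬Q)) → ¬D = F → F = T
Thus S2 is true.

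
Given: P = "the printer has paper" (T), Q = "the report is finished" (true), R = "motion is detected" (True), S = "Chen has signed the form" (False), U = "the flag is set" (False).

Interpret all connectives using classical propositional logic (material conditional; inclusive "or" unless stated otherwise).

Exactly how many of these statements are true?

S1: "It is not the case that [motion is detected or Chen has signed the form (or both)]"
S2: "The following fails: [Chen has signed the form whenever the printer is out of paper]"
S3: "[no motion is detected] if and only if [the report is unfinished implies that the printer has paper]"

0

S1: Parsed as ~(R | S)

R | S = T | F = T
~(R | S) = ~T = F
Hence S1 is false.

S2: Formalization: ~(~P -> S)

~P = ~T = F
~P -> S = F -> F = T
~(~P -> S) = ~T = F
Thus S2 is false.

S3: This is ~R <-> (~Q -> P).

~R = ~T = F
~Q = ~T = F
~Q -> P = F -> T = T
~R <-> (~Q -> P) = F <-> T = F
So S3 is false.

0 of the 3 statements are true (none).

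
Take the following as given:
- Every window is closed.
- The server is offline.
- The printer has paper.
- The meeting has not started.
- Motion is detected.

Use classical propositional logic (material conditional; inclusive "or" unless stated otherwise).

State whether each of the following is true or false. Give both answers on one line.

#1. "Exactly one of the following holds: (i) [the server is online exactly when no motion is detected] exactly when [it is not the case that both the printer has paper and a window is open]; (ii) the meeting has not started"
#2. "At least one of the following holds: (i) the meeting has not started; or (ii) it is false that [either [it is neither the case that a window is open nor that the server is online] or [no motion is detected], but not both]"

#1 False / #2 True

Let D = "the server is online" (F), N = "motion is detected" (T), Q = "the printer has paper" (T), K = "a window is open" (F), G = "the meeting has started" (F).

#1: Parsed as ((D <-> ~N) <-> (Q nand K)) xor ~G

~N = ~T = F
D <-> ~N = F <-> F = T
Q nand K = T nand F = T
(D <-> ~N) <-> (Q nand K) = T <-> T = T
~G = ~F = T
((D <-> ~N) <-> (Q nand K)) xor ~G = T xor T = F
Hence #1 is false.

#2: In symbols: ~G | ~((K nor D) xor ~N)

~G = ~F = T
K nor D = F nor F = T
~N = ~T = F
(K nor D) xor ~N = T xor F = T
~((K nor D) xor ~N) = ~T = F
~G | ~((K nor D) xor ~N) = T | F = T
Thus #2 is true.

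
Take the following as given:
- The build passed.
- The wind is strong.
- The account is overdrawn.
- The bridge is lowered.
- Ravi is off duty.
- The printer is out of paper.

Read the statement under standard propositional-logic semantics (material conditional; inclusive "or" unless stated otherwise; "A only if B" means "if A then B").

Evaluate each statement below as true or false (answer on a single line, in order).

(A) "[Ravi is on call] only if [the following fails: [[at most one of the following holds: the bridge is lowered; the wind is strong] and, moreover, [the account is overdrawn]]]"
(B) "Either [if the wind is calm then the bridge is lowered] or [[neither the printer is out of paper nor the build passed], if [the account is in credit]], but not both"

(A) T; (B) F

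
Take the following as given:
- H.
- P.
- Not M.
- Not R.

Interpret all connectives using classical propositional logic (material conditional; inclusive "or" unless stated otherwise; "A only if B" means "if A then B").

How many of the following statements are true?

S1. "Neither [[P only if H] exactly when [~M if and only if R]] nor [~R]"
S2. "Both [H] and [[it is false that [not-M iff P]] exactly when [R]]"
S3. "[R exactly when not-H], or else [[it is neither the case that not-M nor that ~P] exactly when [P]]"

2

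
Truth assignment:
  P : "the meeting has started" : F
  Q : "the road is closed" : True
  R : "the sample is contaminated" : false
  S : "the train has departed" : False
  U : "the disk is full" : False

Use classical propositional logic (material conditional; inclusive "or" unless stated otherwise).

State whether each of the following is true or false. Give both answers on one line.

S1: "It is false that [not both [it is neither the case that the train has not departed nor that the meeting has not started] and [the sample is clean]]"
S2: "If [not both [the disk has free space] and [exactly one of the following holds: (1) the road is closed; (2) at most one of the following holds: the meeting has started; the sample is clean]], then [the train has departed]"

S1 F; S2 F

S1: In symbols: ~((~S nor ~P) nand ~R)

~S = ~F = T
~P = ~F = T
~S nor ~P = T nor T = F
~R = ~F = T
(~S nor ~P) nand ~R = F nand T = T
~((~S nor ~P) nand ~R) = ~T = F
So S1 is false.

S2: Formalization: (~U nand (Q xor (P nand ~R))) -> S

~U = ~F = T
~R = ~F = T
P nand ~R = F nand T = T
Q xor (P nand ~R) = T xor T = F
~U nand (Q xor (P nand ~R)) = T nand F = T
(~U nand (Q xor (P nand ~R))) -> S = T -> F = F
Hence S2 is false.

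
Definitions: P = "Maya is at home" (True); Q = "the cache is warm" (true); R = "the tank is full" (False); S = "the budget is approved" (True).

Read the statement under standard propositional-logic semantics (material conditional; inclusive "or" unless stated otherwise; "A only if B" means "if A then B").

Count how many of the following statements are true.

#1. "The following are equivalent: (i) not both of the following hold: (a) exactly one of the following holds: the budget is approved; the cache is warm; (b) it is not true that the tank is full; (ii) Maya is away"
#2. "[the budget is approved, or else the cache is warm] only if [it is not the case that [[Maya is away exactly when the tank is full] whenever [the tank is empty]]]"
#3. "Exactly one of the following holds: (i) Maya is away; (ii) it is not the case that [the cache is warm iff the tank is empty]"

#1: Formalization: ((S xor Q) nand ~R) <-> ~P

S xor Q = T xor T = F
~R = ~F = T
(S xor Q) nand ~R = F nand T = T
~P = ~T = F
((S xor Q) nand ~R) <-> ~P = T <-> F = F
So #1 is false.

#2: In symbols: (S | Q) -> ~(~R -> (~P <-> R))

S | Q = T | T = T
~R = ~F = T
~P = ~T = F
~P <-> R = F <-> F = T
~R -> (~P <-> R) = T -> T = T
~(~R -> (~P <-> R)) = ~T = F
(S | Q) -> ~(~R -> (~P <-> R)) = T -> F = F
Hence #2 is false.

#3: Parsed as ~P xor ~(Q <-> ~R)

~P = ~T = F
~R = ~F = T
Q <-> ~R = T <-> T = T
~(Q <-> ~R) = ~T = F
~P xor ~(Q <-> ~R) = F xor F = F
Thus #3 is false.

0 of the 3 statements are true (none).

0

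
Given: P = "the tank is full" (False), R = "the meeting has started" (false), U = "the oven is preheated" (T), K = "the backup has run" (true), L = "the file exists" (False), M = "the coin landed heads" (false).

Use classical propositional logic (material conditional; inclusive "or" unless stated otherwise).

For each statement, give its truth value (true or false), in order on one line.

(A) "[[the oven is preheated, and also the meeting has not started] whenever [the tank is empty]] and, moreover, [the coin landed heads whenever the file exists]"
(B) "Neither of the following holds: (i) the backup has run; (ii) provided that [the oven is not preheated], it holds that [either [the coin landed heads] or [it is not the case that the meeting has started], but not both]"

(A) true, (B) false

(A): In symbols: (~P -> (U & ~R)) & (L -> M)

~P = ~F = T
~R = ~F = T
U & ~R = T & T = T
~P -> (U & ~R) = T -> T = T
L -> M = F -> F = T
(~P -> (U & ~R)) & (L -> M) = T & T = T
Hence (A) is true.

(B): Parsed as K nor (~U -> (M xor ~R))

~U = ~T = F
~R = ~F = T
M xor ~R = F xor T = T
~U -> (M xor ~R) = F -> T = T
K nor (~U -> (M xor ~R)) = T nor T = F
So (B) is false.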